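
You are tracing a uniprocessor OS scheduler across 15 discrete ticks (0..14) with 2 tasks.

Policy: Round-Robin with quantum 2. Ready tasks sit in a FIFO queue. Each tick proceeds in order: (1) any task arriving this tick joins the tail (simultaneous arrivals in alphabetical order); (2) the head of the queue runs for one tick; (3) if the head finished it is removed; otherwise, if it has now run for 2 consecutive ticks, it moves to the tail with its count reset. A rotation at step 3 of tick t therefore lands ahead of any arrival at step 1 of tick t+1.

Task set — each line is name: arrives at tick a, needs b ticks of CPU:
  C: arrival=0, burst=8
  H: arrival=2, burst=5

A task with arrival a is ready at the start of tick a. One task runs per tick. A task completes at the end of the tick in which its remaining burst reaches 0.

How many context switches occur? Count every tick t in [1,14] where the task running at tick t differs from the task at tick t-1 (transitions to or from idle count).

t=0: queue=[C] q_used=0 → run C
t=1: queue=[C] q_used=1 → run C
t=2: queue=[C,H] q_used=0 → run C
t=3: queue=[C,H] q_used=1 → run C
t=4: queue=[H,C] q_used=0 → run H
t=5: queue=[H,C] q_used=1 → run H
t=6: queue=[C,H] q_used=0 → run C
t=7: queue=[C,H] q_used=1 → run C
t=8: queue=[H,C] q_used=0 → run H
t=9: queue=[H,C] q_used=1 → run H
t=10: queue=[C,H] q_used=0 → run C
t=11: queue=[C,H] q_used=1 → run C
t=12: queue=[H] q_used=0 → run H
t=13: (idle)
t=14: (idle)

context switches = 6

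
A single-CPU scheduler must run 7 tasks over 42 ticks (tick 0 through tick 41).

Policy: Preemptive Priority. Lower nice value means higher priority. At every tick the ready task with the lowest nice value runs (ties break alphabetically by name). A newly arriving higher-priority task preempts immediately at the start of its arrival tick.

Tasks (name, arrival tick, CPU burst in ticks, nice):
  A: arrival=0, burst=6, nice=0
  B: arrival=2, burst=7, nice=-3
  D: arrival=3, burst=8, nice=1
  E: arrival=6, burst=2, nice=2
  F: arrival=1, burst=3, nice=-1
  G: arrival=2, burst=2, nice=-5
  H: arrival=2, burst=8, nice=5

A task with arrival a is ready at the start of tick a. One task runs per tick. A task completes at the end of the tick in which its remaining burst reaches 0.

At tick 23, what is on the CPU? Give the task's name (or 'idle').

t=0: ready={A} → run A
t=1: ready={A,F} → run F
t=2: ready={A,B,F,G,H} → run G
t=3: ready={A,B,D,F,G,H} → run G
t=4: ready={A,B,D,F,H} → run B
t=5: ready={A,B,D,F,H} → run B
t=6: ready={A,B,D,E,F,H} → run B
t=7: ready={A,B,D,E,F,H} → run B
t=8: ready={A,B,D,E,F,H} → run B
t=9: ready={A,B,D,E,F,H} → run B
t=10: ready={A,B,D,E,F,H} → run B
t=11: ready={A,D,E,F,H} → run F
t=12: ready={A,D,E,F,H} → run F
t=13: ready={A,D,E,H} → run A
t=14: ready={A,D,E,H} → run A
t=15: ready={A,D,E,H} → run A
t=16: ready={A,D,E,H} → run A
t=17: ready={A,D,E,H} → run A
t=18: ready={D,E,H} → run D
t=19: ready={D,E,H} → run D
t=20: ready={D,E,H} → run D
t=21: ready={D,E,H} → run D
t=22: ready={D,E,H} → run D
t=23: ready={D,E,H} → run D
t=24: ready={D,E,H} → run D
t=25: ready={D,E,H} → run D
t=26: ready={E,H} → run E
t=27: ready={E,H} → run E
t=28: ready={H} → run H
t=29: ready={H} → run H
t=30: ready={H} → run H
t=31: ready={H} → run H
t=32: ready={H} → run H
t=33: ready={H} → run H
t=34: ready={H} → run H
t=35: ready={H} → run H
t=36: (idle)
t=37: (idle)
t=38: (idle)
t=39: (idle)
t=40: (idle)
t=41: (idle)

running at tick 23 = D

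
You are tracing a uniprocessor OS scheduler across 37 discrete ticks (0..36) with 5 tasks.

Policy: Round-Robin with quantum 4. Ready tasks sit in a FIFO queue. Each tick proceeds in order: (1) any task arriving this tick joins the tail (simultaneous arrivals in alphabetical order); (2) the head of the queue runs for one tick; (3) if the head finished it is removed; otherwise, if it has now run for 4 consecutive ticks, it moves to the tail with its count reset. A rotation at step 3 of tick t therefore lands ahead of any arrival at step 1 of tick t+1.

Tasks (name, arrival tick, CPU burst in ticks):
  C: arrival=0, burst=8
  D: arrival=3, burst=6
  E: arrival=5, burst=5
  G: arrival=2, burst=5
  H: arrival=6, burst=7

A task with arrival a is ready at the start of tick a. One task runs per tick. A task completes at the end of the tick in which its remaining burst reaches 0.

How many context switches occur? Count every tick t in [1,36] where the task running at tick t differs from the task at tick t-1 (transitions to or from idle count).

t=0: queue=[C] q_used=0 → run C
t=1: queue=[C] q_used=1 → run C
t=2: queue=[C,G] q_used=2 → run C
t=3: queue=[C,G,D] q_used=3 → run C
t=4: queue=[G,D,C] q_used=0 → run G
t=5: queue=[G,D,C,E] q_used=1 → run G
t=6: queue=[G,D,C,E,H] q_used=2 → run G
t=7: queue=[G,D,C,E,H] q_used=3 → run G
t=8: queue=[D,C,E,H,G] q_used=0 → run D
t=9: queue=[D,C,E,H,G] q_used=1 → run D
t=10: queue=[D,C,E,H,G] q_used=2 → run D
t=11: queue=[D,C,E,H,G] q_used=3 → run D
t=12: queue=[C,E,H,G,D] q_used=0 → run C
t=13: queue=[C,E,H,G,D] q_used=1 → run C
t=14: queue=[C,E,H,G,D] q_used=2 → run C
t=15: queue=[C,E,H,G,D] q_used=3 → run C
t=16: queue=[E,H,G,D] q_used=0 → run E
t=17: queue=[E,H,G,D] q_used=1 → run E
t=18: queue=[E,H,G,D] q_used=2 → run E
t=19: queue=[E,H,G,D] q_used=3 → run E
t=20: queue=[H,G,D,E] q_used=0 → run H
t=21: queue=[H,G,D,E] q_used=1 → run H
t=22: queue=[H,G,D,E] q_used=2 → run H
t=23: queue=[H,G,D,E] q_used=3 → run H
t=24: queue=[G,D,E,H] q_used=0 → run G
t=25: queue=[D,E,H] q_used=0 → run D
t=26: queue=[D,E,H] q_used=1 → run D
t=27: queue=[E,H] q_used=0 → run E
t=28: queue=[H] q_used=0 → run H
t=29: queue=[H] q_used=1 → run H
t=30: queue=[H] q_used=2 → run H
t=31: (idle)
t=32: (idle)
t=33: (idle)
t=34: (idle)
t=35: (idle)
t=36: (idle)

context switches = 10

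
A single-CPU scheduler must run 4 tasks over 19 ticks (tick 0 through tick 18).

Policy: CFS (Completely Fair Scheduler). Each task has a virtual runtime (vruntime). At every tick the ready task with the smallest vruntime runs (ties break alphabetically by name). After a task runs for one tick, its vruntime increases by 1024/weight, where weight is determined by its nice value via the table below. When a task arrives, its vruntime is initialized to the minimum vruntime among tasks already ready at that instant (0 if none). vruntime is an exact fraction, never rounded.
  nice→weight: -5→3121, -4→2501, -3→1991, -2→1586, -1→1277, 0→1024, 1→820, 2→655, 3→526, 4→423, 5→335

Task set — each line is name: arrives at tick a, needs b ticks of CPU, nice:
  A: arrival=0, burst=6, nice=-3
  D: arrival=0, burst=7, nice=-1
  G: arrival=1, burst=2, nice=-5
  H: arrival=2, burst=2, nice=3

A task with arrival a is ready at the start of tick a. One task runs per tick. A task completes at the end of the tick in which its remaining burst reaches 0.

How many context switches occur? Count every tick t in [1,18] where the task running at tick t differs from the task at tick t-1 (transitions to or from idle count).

context switches = 14

t=0: vr[A=0 D=0] → run A
t=1: vr[A=1024/1991 D=0 G=0] → run D
t=2: vr[A=1024/1991 D=1024/1277 G=0 H=0] → run G
t=3: vr[A=1024/1991 D=1024/1277 G=1024/3121 H=0] → run H
t=4: vr[A=1024/1991 D=1024/1277 G=1024/3121 H=512/263] → run G
t=5: vr[A=1024/1991 D=1024/1277 H=512/263] → run A
t=6: vr[A=2048/1991 D=1024/1277 H=512/263] → run D
t=7: vr[A=2048/1991 D=2048/1277 H=512/263] → run A
t=8: vr[A=3072/1991 D=2048/1277 H=512/263] → run A
t=9: vr[A=4096/1991 D=2048/1277 H=512/263] → run D
t=10: vr[A=4096/1991 D=3072/1277 H=512/263] → run H
t=11: vr[A=4096/1991 D=3072/1277] → run A
t=12: vr[A=5120/1991 D=3072/1277] → run D
t=13: vr[A=5120/1991 D=4096/1277] → run A
t=14: vr[D=4096/1277] → run D
t=15: vr[D=5120/1277] → run D
t=16: vr[D=6144/1277] → run D
t=17: (idle)
t=18: (idle)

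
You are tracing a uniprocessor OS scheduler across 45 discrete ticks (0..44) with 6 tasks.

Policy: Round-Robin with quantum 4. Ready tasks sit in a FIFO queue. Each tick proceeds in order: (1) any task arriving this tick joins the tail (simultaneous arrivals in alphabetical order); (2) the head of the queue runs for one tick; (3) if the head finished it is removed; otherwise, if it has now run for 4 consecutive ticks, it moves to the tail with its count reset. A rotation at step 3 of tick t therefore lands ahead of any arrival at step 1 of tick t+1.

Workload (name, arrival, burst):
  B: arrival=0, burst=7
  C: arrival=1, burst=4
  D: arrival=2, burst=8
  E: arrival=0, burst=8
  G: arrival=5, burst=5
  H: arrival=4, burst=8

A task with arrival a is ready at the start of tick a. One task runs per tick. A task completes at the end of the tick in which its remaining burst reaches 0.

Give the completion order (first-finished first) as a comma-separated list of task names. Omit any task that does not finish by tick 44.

completion order = C, B, E, D, H, G

t=0: queue=[B,E] q_used=0 → run B
t=1: queue=[B,E,C] q_used=1 → run B
t=2: queue=[B,E,C,D] q_used=2 → run B
t=3: queue=[B,E,C,D] q_used=3 → run B
t=4: queue=[E,C,D,B,H] q_used=0 → run E
t=5: queue=[E,C,D,B,H,G] q_used=1 → run E
t=6: queue=[E,C,D,B,H,G] q_used=2 → run E
t=7: queue=[E,C,D,B,H,G] q_used=3 → run E
t=8: queue=[C,D,B,H,G,E] q_used=0 → run C
t=9: queue=[C,D,B,H,G,E] q_used=1 → run C
t=10: queue=[C,D,B,H,G,E] q_used=2 → run C
t=11: queue=[C,D,B,H,G,E] q_used=3 → run C
t=12: queue=[D,B,H,G,E] q_used=0 → run D
t=13: queue=[D,B,H,G,E] q_used=1 → run D
t=14: queue=[D,B,H,G,E] q_used=2 → run D
t=15: queue=[D,B,H,G,E] q_used=3 → run D
t=16: queue=[B,H,G,E,D] q_used=0 → run B
t=17: queue=[B,H,G,E,D] q_used=1 → run B
t=18: queue=[B,H,G,E,D] q_used=2 → run B
t=19: queue=[H,G,E,D] q_used=0 → run H
t=20: queue=[H,G,E,D] q_used=1 → run H
t=21: queue=[H,G,E,D] q_used=2 → run H
t=22: queue=[H,G,E,D] q_used=3 → run H
t=23: queue=[G,E,D,H] q_used=0 → run G
t=24: queue=[G,E,D,H] q_used=1 → run G
t=25: queue=[G,E,D,H] q_used=2 → run G
t=26: queue=[G,E,D,H] q_used=3 → run G
t=27: queue=[E,D,H,G] q_used=0 → run E
t=28: queue=[E,D,H,G] q_used=1 → run E
t=29: queue=[E,D,H,G] q_used=2 → run E
t=30: queue=[E,D,H,G] q_used=3 → run E
t=31: queue=[D,H,G] q_used=0 → run D
t=32: queue=[D,H,G] q_used=1 → run D
t=33: queue=[D,H,G] q_used=2 → run D
t=34: queue=[D,H,G] q_used=3 → run D
t=35: queue=[H,G] q_used=0 → run H
t=36: queue=[H,G] q_used=1 → run H
t=37: queue=[H,G] q_used=2 → run H
t=38: queue=[H,G] q_used=3 → run H
t=39: queue=[G] q_used=0 → run G
t=40: (idle)
t=41: (idle)
t=42: (idle)
t=43: (idle)
t=44: (idle)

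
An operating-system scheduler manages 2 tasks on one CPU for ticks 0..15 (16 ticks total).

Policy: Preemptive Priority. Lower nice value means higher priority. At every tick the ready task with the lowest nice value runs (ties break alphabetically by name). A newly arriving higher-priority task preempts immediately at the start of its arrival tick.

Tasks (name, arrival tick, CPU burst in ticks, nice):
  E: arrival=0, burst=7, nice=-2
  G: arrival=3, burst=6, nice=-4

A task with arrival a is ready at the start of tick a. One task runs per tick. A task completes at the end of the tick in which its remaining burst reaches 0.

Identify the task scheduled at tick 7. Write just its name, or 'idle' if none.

running at tick 7 = G

t=0: ready={E} → run E
t=1: ready={E} → run E
t=2: ready={E} → run E
t=3: ready={E,G} → run G
t=4: ready={E,G} → run G
t=5: ready={E,G} → run G
t=6: ready={E,G} → run G
t=7: ready={E,G} → run G
t=8: ready={E,G} → run G
t=9: ready={E} → run E
t=10: ready={E} → run E
t=11: ready={E} → run E
t=12: ready={E} → run E
t=13: (idle)
t=14: (idle)
t=15: (idle)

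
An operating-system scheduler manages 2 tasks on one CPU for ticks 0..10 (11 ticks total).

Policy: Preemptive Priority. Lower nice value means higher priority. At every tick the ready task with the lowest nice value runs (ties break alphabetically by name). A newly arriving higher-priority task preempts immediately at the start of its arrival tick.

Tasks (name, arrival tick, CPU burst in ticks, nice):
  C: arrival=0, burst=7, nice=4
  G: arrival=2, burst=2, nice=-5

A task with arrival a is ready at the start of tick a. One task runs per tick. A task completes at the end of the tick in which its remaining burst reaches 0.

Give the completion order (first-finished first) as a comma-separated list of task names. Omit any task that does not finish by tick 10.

completion order = G, C

t=0: ready={C} → run C
t=1: ready={C} → run C
t=2: ready={C,G} → run G
t=3: ready={C,G} → run G
t=4: ready={C} → run C
t=5: ready={C} → run C
t=6: ready={C} → run C
t=7: ready={C} → run C
t=8: ready={C} → run C
t=9: (idle)
t=10: (idle)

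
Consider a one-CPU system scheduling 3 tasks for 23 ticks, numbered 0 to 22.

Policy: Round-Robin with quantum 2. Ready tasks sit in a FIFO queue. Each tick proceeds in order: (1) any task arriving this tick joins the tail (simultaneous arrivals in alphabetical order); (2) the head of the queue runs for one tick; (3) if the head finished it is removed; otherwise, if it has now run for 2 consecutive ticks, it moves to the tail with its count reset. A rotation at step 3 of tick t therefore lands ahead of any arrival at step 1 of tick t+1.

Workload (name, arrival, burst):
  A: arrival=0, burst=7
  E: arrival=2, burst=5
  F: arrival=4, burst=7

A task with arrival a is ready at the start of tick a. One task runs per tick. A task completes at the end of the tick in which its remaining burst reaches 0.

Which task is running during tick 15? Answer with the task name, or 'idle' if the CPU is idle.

running at tick 15 = E

t=0: queue=[A] q_used=0 → run A
t=1: queue=[A] q_used=1 → run A
t=2: queue=[A,E] q_used=0 → run A
t=3: queue=[A,E] q_used=1 → run A
t=4: queue=[E,A,F] q_used=0 → run E
t=5: queue=[E,A,F] q_used=1 → run E
t=6: queue=[A,F,E] q_used=0 → run A
t=7: queue=[A,F,E] q_used=1 → run A
t=8: queue=[F,E,A] q_used=0 → run F
t=9: queue=[F,E,A] q_used=1 → run F
t=10: queue=[E,A,F] q_used=0 → run E
t=11: queue=[E,A,F] q_used=1 → run E
t=12: queue=[A,F,E] q_used=0 → run A
t=13: queue=[F,E] q_used=0 → run F
t=14: queue=[F,E] q_used=1 → run F
t=15: queue=[E,F] q_used=0 → run E
t=16: queue=[F] q_used=0 → run F
t=17: queue=[F] q_used=1 → run F
t=18: queue=[F] q_used=0 → run F
t=19: (idle)
t=20: (idle)
t=21: (idle)
t=22: (idle)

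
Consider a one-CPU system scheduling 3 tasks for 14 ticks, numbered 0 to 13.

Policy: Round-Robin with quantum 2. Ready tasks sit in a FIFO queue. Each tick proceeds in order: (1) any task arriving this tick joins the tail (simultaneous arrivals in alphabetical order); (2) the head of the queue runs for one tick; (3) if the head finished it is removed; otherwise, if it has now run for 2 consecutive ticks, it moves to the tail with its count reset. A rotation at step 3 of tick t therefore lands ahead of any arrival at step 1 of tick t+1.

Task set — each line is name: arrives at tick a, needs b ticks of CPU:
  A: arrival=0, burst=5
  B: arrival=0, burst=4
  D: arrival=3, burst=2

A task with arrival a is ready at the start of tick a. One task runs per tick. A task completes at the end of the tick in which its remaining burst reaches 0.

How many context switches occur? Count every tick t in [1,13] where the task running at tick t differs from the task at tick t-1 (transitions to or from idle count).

t=0: queue=[A,B] q_used=0 → run A
t=1: queue=[A,B] q_used=1 → run A
t=2: queue=[B,A] q_used=0 → run B
t=3: queue=[B,A,D] q_used=1 → run B
t=4: queue=[A,D,B] q_used=0 → run A
t=5: queue=[A,D,B] q_used=1 → run A
t=6: queue=[D,B,A] q_used=0 → run D
t=7: queue=[D,B,A] q_used=1 → run D
t=8: queue=[B,A] q_used=0 → run B
t=9: queue=[B,A] q_used=1 → run B
t=10: queue=[A] q_used=0 → run A
t=11: (idle)
t=12: (idle)
t=13: (idle)

context switches = 6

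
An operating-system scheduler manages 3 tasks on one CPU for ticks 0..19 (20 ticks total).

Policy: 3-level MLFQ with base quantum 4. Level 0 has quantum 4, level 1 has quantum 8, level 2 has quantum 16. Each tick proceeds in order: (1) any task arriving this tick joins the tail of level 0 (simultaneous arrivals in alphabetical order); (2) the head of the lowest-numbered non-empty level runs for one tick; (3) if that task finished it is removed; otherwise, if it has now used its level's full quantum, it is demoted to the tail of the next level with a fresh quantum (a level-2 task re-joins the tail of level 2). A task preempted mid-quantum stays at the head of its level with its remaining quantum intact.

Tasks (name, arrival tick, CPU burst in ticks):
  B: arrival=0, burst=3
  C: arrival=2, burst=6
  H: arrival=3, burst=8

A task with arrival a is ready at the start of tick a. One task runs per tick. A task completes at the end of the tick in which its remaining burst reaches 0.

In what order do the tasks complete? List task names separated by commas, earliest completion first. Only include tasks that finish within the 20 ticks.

t=0: L0/L1/L2 = B/-/- → run B
t=1: L0/L1/L2 = B/-/- → run B
t=2: L0/L1/L2 = BC/-/- → run B
t=3: L0/L1/L2 = CH/-/- → run C
t=4: L0/L1/L2 = CH/-/- → run C
t=5: L0/L1/L2 = CH/-/- → run C
t=6: L0/L1/L2 = CH/-/- → run C
t=7: L0/L1/L2 = H/C/- → run H
t=8: L0/L1/L2 = H/C/- → run H
t=9: L0/L1/L2 = H/C/- → run H
t=10: L0/L1/L2 = H/C/- → run H
t=11: L0/L1/L2 = -/CH/- → run C
t=12: L0/L1/L2 = -/CH/- → run C
t=13: L0/L1/L2 = -/H/- → run H
t=14: L0/L1/L2 = -/H/- → run H
t=15: L0/L1/L2 = -/H/- → run H
t=16: L0/L1/L2 = -/H/- → run H
t=17: (idle)
t=18: (idle)
t=19: (idle)

completion order = B, C, H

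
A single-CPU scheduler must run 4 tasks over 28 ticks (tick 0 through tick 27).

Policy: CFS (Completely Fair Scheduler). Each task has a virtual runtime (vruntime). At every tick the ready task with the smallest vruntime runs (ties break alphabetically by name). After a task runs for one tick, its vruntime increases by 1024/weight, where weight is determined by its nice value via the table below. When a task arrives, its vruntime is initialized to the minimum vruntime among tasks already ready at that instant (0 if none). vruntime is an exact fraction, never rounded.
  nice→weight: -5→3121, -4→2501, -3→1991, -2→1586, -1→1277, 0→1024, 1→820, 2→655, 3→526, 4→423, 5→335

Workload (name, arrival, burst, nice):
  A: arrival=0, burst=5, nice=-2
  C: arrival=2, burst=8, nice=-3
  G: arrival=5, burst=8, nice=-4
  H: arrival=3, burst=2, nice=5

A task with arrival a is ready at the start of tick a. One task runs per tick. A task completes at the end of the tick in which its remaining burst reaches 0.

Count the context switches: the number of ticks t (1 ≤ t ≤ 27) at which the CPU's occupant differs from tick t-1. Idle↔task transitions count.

t=0: vr[A=0] → run A
t=1: vr[A=512/793] → run A
t=2: vr[A=1024/793 C=1024/793] → run A
t=3: vr[A=1536/793 C=1024/793 H=1024/793] → run C
t=4: vr[A=1536/793 C=2850816/1578863 H=1024/793] → run H
t=5: vr[A=1536/793 C=2850816/1578863 G=2850816/1578863 H=1155072/265655] → run C
t=6: vr[A=1536/793 C=3662848/1578863 G=2850816/1578863 H=1155072/265655] → run G
t=7: vr[A=1536/793 C=3662848/1578863 G=143387648/64733383 H=1155072/265655] → run A
t=8: vr[A=2048/793 C=3662848/1578863 G=143387648/64733383 H=1155072/265655] → run G
t=9: vr[A=2048/793 C=3662848/1578863 G=169891840/64733383 H=1155072/265655] → run C
t=10: vr[A=2048/793 C=4474880/1578863 G=169891840/64733383 H=1155072/265655] → run A
t=11: vr[C=4474880/1578863 G=169891840/64733383 H=1155072/265655] → run G
t=12: vr[C=4474880/1578863 G=196396032/64733383 H=1155072/265655] → run C
t=13: vr[C=5286912/1578863 G=196396032/64733383 H=1155072/265655] → run G
t=14: vr[C=5286912/1578863 G=222900224/64733383 H=1155072/265655] → run C
t=15: vr[C=6098944/1578863 G=222900224/64733383 H=1155072/265655] → run G
t=16: vr[C=6098944/1578863 G=249404416/64733383 H=1155072/265655] → run G
t=17: vr[C=6098944/1578863 G=275908608/64733383 H=1155072/265655] → run C
t=18: vr[C=6910976/1578863 G=275908608/64733383 H=1155072/265655] → run G
t=19: vr[C=6910976/1578863 G=302412800/64733383 H=1155072/265655] → run H
t=20: vr[C=6910976/1578863 G=302412800/64733383] → run C
t=21: vr[C=7723008/1578863 G=302412800/64733383] → run G
t=22: vr[C=7723008/1578863] → run C
t=23: (idle)
t=24: (idle)
t=25: (idle)
t=26: (idle)
t=27: (idle)

context switches = 20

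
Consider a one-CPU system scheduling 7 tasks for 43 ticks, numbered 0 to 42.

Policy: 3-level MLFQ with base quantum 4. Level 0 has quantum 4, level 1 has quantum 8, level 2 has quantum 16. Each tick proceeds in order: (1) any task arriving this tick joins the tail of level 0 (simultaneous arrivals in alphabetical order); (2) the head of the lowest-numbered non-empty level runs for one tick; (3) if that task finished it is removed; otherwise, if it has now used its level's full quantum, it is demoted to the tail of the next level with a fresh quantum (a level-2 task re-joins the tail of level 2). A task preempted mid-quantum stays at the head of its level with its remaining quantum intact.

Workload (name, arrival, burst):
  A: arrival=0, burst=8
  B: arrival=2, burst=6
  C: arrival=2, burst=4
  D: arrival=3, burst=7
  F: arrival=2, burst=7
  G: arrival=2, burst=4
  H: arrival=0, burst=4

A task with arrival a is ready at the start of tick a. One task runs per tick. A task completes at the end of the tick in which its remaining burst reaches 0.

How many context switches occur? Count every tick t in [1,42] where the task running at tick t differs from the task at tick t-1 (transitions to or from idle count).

context switches = 11

t=0: L0/L1/L2 = AH/-/- → run A
t=1: L0/L1/L2 = AH/-/- → run A
t=2: L0/L1/L2 = AHBCFG/-/- → run A
t=3: L0/L1/L2 = AHBCFGD/-/- → run A
t=4: L0/L1/L2 = HBCFGD/A/- → run H
t=5: L0/L1/L2 = HBCFGD/A/- → run H
t=6: L0/L1/L2 = HBCFGD/A/- → run H
t=7: L0/L1/L2 = HBCFGD/A/- → run H
t=8: L0/L1/L2 = BCFGD/A/- → run B
t=9: L0/L1/L2 = BCFGD/A/- → run B
t=10: L0/L1/L2 = BCFGD/A/- → run B
t=11: L0/L1/L2 = BCFGD/A/- → run B
t=12: L0/L1/L2 = CFGD/AB/- → run C
t=13: L0/L1/L2 = CFGD/AB/- → run C
t=14: L0/L1/L2 = CFGD/AB/- → run C
t=15: L0/L1/L2 = CFGD/AB/- → run C
t=16: L0/L1/L2 = FGD/AB/- → run F
t=17: L0/L1/L2 = FGD/AB/- → run F
t=18: L0/L1/L2 = FGD/AB/- → run F
t=19: L0/L1/L2 = FGD/AB/- → run F
t=20: L0/L1/L2 = GD/ABF/- → run G
t=21: L0/L1/L2 = GD/ABF/- → run G
t=22: L0/L1/L2 = GD/ABF/- → run G
t=23: L0/L1/L2 = GD/ABF/- → run G
t=24: L0/L1/L2 = D/ABF/- → run D
t=25: L0/L1/L2 = D/ABF/- → run D
t=26: L0/L1/L2 = D/ABF/- → run D
t=27: L0/L1/L2 = D/ABF/- → run D
t=28: L0/L1/L2 = -/ABFD/- → run A
t=29: L0/L1/L2 = -/ABFD/- → run A
t=30: L0/L1/L2 = -/ABFD/- → run A
t=31: L0/L1/L2 = -/ABFD/- → run A
t=32: L0/L1/L2 = -/BFD/- → run B
t=33: L0/L1/L2 = -/BFD/- → run B
t=34: L0/L1/L2 = -/FD/- → run F
t=35: L0/L1/L2 = -/FD/- → run F
t=36: L0/L1/L2 = -/FD/- → run F
t=37: L0/L1/L2 = -/D/- → run D
t=38: L0/L1/L2 = -/D/- → run D
t=39: L0/L1/L2 = -/D/- → run D
t=40: (idle)
t=41: (idle)
t=42: (idle)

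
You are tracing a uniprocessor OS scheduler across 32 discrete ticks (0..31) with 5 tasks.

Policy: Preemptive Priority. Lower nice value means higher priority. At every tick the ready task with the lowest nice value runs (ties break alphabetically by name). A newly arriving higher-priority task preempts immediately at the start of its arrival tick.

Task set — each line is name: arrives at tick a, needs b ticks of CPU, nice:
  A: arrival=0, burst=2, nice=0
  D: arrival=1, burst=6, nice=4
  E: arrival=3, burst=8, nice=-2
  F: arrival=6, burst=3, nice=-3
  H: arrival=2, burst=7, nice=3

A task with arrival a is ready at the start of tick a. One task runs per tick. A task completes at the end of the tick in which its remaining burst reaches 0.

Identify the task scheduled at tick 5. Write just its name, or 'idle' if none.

t=0: ready={A} → run A
t=1: ready={A,D} → run A
t=2: ready={D,H} → run H
t=3: ready={D,E,H} → run E
t=4: ready={D,E,H} → run E
t=5: ready={D,E,H} → run E
t=6: ready={D,E,F,H} → run F
t=7: ready={D,E,F,H} → run F
t=8: ready={D,E,F,H} → run F
t=9: ready={D,E,H} → run E
t=10: ready={D,E,H} → run E
t=11: ready={D,E,H} → run E
t=12: ready={D,E,H} → run E
t=13: ready={D,E,H} → run E
t=14: ready={D,H} → run H
t=15: ready={D,H} → run H
t=16: ready={D,H} → run H
t=17: ready={D,H} → run H
t=18: ready={D,H} → run H
t=19: ready={D,H} → run H
t=20: ready={D} → run D
t=21: ready={D} → run D
t=22: ready={D} → run D
t=23: ready={D} → run D
t=24: ready={D} → run D
t=25: ready={D} → run D
t=26: (idle)
t=27: (idle)
t=28: (idle)
t=29: (idle)
t=30: (idle)
t=31: (idle)

running at tick 5 = E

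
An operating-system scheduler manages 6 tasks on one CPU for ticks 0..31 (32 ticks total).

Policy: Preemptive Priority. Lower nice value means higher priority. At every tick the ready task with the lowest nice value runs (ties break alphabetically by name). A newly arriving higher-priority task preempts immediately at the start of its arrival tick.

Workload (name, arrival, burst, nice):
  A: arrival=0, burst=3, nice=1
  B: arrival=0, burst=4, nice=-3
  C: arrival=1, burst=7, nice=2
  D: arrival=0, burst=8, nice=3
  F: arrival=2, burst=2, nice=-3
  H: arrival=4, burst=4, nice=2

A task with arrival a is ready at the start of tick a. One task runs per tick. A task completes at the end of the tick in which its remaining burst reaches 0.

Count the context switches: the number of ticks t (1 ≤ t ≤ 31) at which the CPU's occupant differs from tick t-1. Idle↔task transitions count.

t=0: ready={A,B,D} → run B
t=1: ready={A,B,C,D} → run B
t=2: ready={A,B,C,D,F} → run B
t=3: ready={A,B,C,D,F} → run B
t=4: ready={A,C,D,F,H} → run F
t=5: ready={A,C,D,F,H} → run F
t=6: ready={A,C,D,H} → run A
t=7: ready={A,C,D,H} → run A
t=8: ready={A,C,D,H} → run A
t=9: ready={C,D,H} → run C
t=10: ready={C,D,H} → run C
t=11: ready={C,D,H} → run C
t=12: ready={C,D,H} → run C
t=13: ready={C,D,H} → run C
t=14: ready={C,D,H} → run C
t=15: ready={C,D,H} → run C
t=16: ready={D,H} → run H
t=17: ready={D,H} → run H
t=18: ready={D,H} → run H
t=19: ready={D,H} → run H
t=20: ready={D} → run D
t=21: ready={D} → run D
t=22: ready={D} → run D
t=23: ready={D} → run D
t=24: ready={D} → run D
t=25: ready={D} → run D
t=26: ready={D} → run D
t=27: ready={D} → run D
t=28: (idle)
t=29: (idle)
t=30: (idle)
t=31: (idle)

context switches = 6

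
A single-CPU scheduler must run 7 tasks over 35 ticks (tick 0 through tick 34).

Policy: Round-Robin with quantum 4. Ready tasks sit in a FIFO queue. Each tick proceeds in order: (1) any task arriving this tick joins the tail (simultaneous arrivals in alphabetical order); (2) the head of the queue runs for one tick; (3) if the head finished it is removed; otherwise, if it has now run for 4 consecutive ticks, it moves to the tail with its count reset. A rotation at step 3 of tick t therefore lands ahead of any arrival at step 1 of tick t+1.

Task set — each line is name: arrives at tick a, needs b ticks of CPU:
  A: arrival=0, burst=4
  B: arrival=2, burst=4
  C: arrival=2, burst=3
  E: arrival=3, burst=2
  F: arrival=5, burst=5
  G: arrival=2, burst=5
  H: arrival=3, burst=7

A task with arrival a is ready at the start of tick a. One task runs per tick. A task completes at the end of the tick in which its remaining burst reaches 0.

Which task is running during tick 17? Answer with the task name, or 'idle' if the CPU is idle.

t=0: queue=[A] q_used=0 → run A
t=1: queue=[A] q_used=1 → run A
t=2: queue=[A,B,C,G] q_used=2 → run A
t=3: queue=[A,B,C,G,E,H] q_used=3 → run A
t=4: queue=[B,C,G,E,H] q_used=0 → run B
t=5: queue=[B,C,G,E,H,F] q_used=1 → run B
t=6: queue=[B,C,G,E,H,F] q_used=2 → run B
t=7: queue=[B,C,G,E,H,F] q_used=3 → run B
t=8: queue=[C,G,E,H,F] q_used=0 → run C
t=9: queue=[C,G,E,H,F] q_used=1 → run C
t=10: queue=[C,G,E,H,F] q_used=2 → run C
t=11: queue=[G,E,H,F] q_used=0 → run G
t=12: queue=[G,E,H,F] q_used=1 → run G
t=13: queue=[G,E,H,F] q_used=2 → run G
t=14: queue=[G,E,H,F] q_used=3 → run G
t=15: queue=[E,H,F,G] q_used=0 → run E
t=16: queue=[E,H,F,G] q_used=1 → run E
t=17: queue=[H,F,G] q_used=0 → run H
t=18: queue=[H,F,G] q_used=1 → run H
t=19: queue=[H,F,G] q_used=2 → run H
t=20: queue=[H,F,G] q_used=3 → run H
t=21: queue=[F,G,H] q_used=0 → run F
t=22: queue=[F,G,H] q_used=1 → run F
t=23: queue=[F,G,H] q_used=2 → run F
t=24: queue=[F,G,H] q_used=3 → run F
t=25: queue=[G,H,F] q_used=0 → run G
t=26: queue=[H,F] q_used=0 → run H
t=27: queue=[H,F] q_used=1 → run H
t=28: queue=[H,F] q_used=2 → run H
t=29: queue=[F] q_used=0 → run F
t=30: (idle)
t=31: (idle)
t=32: (idle)
t=33: (idle)
t=34: (idle)

running at tick 17 = H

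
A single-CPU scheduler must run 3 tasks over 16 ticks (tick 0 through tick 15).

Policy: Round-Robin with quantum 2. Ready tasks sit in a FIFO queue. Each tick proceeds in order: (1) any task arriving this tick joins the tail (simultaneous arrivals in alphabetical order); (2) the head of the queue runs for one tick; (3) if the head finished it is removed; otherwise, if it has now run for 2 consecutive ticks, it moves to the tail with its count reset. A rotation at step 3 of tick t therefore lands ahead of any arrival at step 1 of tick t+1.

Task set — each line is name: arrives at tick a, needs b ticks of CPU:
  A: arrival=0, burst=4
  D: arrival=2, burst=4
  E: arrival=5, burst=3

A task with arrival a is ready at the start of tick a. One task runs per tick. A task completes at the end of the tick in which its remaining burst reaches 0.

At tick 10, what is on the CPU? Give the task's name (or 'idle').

running at tick 10 = E

t=0: queue=[A] q_used=0 → run A
t=1: queue=[A] q_used=1 → run A
t=2: queue=[A,D] q_used=0 → run A
t=3: queue=[A,D] q_used=1 → run A
t=4: queue=[D] q_used=0 → run D
t=5: queue=[D,E] q_used=1 → run D
t=6: queue=[E,D] q_used=0 → run E
t=7: queue=[E,D] q_used=1 → run E
t=8: queue=[D,E] q_used=0 → run D
t=9: queue=[D,E] q_used=1 → run D
t=10: queue=[E] q_used=0 → run E
t=11: (idle)
t=12: (idle)
t=13: (idle)
t=14: (idle)
t=15: (idle)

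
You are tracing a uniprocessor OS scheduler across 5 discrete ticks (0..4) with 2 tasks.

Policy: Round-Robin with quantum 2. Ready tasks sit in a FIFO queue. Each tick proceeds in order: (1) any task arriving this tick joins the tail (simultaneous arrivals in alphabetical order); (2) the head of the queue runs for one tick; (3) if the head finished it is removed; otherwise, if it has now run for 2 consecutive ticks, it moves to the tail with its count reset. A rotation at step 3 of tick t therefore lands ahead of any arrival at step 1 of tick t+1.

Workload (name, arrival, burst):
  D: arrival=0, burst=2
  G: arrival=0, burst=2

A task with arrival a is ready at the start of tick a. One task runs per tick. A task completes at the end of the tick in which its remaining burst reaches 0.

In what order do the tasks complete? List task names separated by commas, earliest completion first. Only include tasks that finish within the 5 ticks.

t=0: queue=[D,G] q_used=0 → run D
t=1: queue=[D,G] q_used=1 → run D
t=2: queue=[G] q_used=0 → run G
t=3: queue=[G] q_used=1 → run G
t=4: (idle)

completion order = D, G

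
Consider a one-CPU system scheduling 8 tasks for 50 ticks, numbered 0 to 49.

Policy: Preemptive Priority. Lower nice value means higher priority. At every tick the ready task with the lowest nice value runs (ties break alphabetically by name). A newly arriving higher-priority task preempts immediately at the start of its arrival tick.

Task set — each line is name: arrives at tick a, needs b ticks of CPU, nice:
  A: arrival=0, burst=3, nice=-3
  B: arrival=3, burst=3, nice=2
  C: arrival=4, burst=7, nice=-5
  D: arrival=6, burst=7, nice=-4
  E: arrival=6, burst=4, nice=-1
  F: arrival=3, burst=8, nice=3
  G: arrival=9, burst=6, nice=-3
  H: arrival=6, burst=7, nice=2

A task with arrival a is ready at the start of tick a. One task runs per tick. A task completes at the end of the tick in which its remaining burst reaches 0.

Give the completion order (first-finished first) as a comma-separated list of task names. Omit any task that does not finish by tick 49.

completion order = A, C, D, G, E, B, H, F

t=0: ready={A} → run A
t=1: ready={A} → run A
t=2: ready={A} → run A
t=3: ready={B,F} → run B
t=4: ready={B,C,F} → run C
t=5: ready={B,C,F} → run C
t=6: ready={B,C,D,E,F,H} → run C
t=7: ready={B,C,D,E,F,H} → run C
t=8: ready={B,C,D,E,F,H} → run C
t=9: ready={B,C,D,E,F,G,H} → run C
t=10: ready={B,C,D,E,F,G,H} → run C
t=11: ready={B,D,E,F,G,H} → run D
t=12: ready={B,D,E,F,G,H} → run D
t=13: ready={B,D,E,F,G,H} → run D
t=14: ready={B,D,E,F,G,H} → run D
t=15: ready={B,D,E,F,G,H} → run D
t=16: ready={B,D,E,F,G,H} → run D
t=17: ready={B,D,E,F,G,H} → run D
t=18: ready={B,E,F,G,H} → run G
t=19: ready={B,E,F,G,H} → run G
t=20: ready={B,E,F,G,H} → run G
t=21: ready={B,E,F,G,H} → run G
t=22: ready={B,E,F,G,H} → run G
t=23: ready={B,E,F,G,H} → run G
t=24: ready={B,E,F,H} → run E
t=25: ready={B,E,F,H} → run E
t=26: ready={B,E,F,H} → run E
t=27: ready={B,E,F,H} → run E
t=28: ready={B,F,H} → run B
t=29: ready={B,F,H} → run B
t=30: ready={F,H} → run H
t=31: ready={F,H} → run H
t=32: ready={F,H} → run H
t=33: ready={F,H} → run H
t=34: ready={F,H} → run H
t=35: ready={F,H} → run H
t=36: ready={F,H} → run H
t=37: ready={F} → run F
t=38: ready={F} → run F
t=39: ready={F} → run F
t=40: ready={F} → run F
t=41: ready={F} → run F
t=42: ready={F} → run F
t=43: ready={F} → run F
t=44: ready={F} → run F
t=45: (idle)
t=46: (idle)
t=47: (idle)
t=48: (idle)
t=49: (idle)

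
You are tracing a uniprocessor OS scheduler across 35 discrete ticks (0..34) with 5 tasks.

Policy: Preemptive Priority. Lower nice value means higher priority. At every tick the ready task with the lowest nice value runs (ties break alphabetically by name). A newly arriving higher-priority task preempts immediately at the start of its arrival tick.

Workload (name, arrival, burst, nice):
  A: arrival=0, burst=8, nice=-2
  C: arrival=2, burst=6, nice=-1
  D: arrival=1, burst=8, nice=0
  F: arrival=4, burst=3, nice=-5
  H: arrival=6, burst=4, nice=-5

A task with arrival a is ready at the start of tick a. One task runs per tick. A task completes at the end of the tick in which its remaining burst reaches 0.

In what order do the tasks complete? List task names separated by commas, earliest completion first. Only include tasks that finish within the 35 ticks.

completion order = F, H, A, C, D

t=0: ready={A} → run A
t=1: ready={A,D} → run A
t=2: ready={A,C,D} → run A
t=3: ready={A,C,D} → run A
t=4: ready={A,C,D,F} → run F
t=5: ready={A,C,D,F} → run F
t=6: ready={A,C,D,F,H} → run F
t=7: ready={A,C,D,H} → run H
t=8: ready={A,C,D,H} → run H
t=9: ready={A,C,D,H} → run H
t=10: ready={A,C,D,H} → run H
t=11: ready={A,C,D} → run A
t=12: ready={A,C,D} → run A
t=13: ready={A,C,D} → run A
t=14: ready={A,C,D} → run A
t=15: ready={C,D} → run C
t=16: ready={C,D} → run C
t=17: ready={C,D} → run C
t=18: ready={C,D} → run C
t=19: ready={C,D} → run C
t=20: ready={C,D} → run C
t=21: ready={D} → run D
t=22: ready={D} → run D
t=23: ready={D} → run D
t=24: ready={D} → run D
t=25: ready={D} → run D
t=26: ready={D} → run D
t=27: ready={D} → run D
t=28: ready={D} → run D
t=29: (idle)
t=30: (idle)
t=31: (idle)
t=32: (idle)
t=33: (idle)
t=34: (idle)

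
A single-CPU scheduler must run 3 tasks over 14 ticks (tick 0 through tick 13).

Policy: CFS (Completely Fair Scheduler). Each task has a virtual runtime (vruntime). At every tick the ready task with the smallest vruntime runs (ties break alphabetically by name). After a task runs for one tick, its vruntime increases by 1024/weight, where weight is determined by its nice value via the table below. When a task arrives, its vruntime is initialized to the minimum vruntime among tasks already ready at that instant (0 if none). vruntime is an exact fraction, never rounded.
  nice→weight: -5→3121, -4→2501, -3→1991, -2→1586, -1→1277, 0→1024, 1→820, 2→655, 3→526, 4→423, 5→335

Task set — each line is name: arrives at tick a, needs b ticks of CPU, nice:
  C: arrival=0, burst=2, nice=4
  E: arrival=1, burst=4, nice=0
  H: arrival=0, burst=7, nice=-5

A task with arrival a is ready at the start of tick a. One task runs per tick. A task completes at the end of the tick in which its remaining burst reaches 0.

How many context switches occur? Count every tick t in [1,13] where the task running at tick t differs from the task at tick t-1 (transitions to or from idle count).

context switches = 8

t=0: vr[C=0 H=0] → run C
t=1: vr[C=1024/423 E=0 H=0] → run E
t=2: vr[C=1024/423 E=1 H=0] → run H
t=3: vr[C=1024/423 E=1 H=1024/3121] → run H
t=4: vr[C=1024/423 E=1 H=2048/3121] → run H
t=5: vr[C=1024/423 E=1 H=3072/3121] → run H
t=6: vr[C=1024/423 E=1 H=4096/3121] → run E
t=7: vr[C=1024/423 E=2 H=4096/3121] → run H
t=8: vr[C=1024/423 E=2 H=5120/3121] → run H
t=9: vr[C=1024/423 E=2 H=6144/3121] → run H
t=10: vr[C=1024/423 E=2] → run E
t=11: vr[C=1024/423 E=3] → run C
t=12: vr[E=3] → run E
t=13: (idle)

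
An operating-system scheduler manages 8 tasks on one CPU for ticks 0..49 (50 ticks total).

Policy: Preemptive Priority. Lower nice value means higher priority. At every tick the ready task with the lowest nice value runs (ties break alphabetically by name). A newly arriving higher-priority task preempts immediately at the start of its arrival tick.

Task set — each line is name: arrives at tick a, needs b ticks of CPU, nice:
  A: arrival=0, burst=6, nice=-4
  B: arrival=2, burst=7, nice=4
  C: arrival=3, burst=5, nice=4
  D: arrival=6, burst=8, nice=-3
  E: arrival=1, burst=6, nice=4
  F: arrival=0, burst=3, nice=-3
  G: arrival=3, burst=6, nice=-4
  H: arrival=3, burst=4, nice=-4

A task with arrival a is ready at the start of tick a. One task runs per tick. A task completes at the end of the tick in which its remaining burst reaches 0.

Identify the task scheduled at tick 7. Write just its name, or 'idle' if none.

running at tick 7 = G

t=0: ready={A,F} → run A
t=1: ready={A,E,F} → run A
t=2: ready={A,B,E,F} → run A
t=3: ready={A,B,C,E,F,G,H} → run A
t=4: ready={A,B,C,E,F,G,H} → run A
t=5: ready={A,B,C,E,F,G,H} → run A
t=6: ready={B,C,D,E,F,G,H} → run G
t=7: ready={B,C,D,E,F,G,H} → run G
t=8: ready={B,C,D,E,F,G,H} → run G
t=9: ready={B,C,D,E,F,G,H} → run G
t=10: ready={B,C,D,E,F,G,H} → run G
t=11: ready={B,C,D,E,F,G,H} → run G
t=12: ready={B,C,D,E,F,H} → run H
t=13: ready={B,C,D,E,F,H} → run H
t=14: ready={B,C,D,E,F,H} → run H
t=15: ready={B,C,D,E,F,H} → run H
t=16: ready={B,C,D,E,F} → run D
t=17: ready={B,C,D,E,F} → run D
t=18: ready={B,C,D,E,F} → run D
t=19: ready={B,C,D,E,F} → run D
t=20: ready={B,C,D,E,F} → run D
t=21: ready={B,C,D,E,F} → run D
t=22: ready={B,C,D,E,F} → run D
t=23: ready={B,C,D,E,F} → run D
t=24: ready={B,C,E,F} → run F
t=25: ready={B,C,E,F} → run F
t=26: ready={B,C,E,F} → run F
t=27: ready={B,C,E} → run B
t=28: ready={B,C,E} → run B
t=29: ready={B,C,E} → run B
t=30: ready={B,C,E} → run B
t=31: ready={B,C,E} → run B
t=32: ready={B,C,E} → run B
t=33: ready={B,C,E} → run B
t=34: ready={C,E} → run C
t=35: ready={C,E} → run C
t=36: ready={C,E} → run C
t=37: ready={C,E} → run C
t=38: ready={C,E} → run C
t=39: ready={E} → run E
t=40: ready={E} → run E
t=41: ready={E} → run E
t=42: ready={E} → run E
t=43: ready={E} → run E
t=44: ready={E} → run E
t=45: (idle)
t=46: (idle)
t=47: (idle)
t=48: (idle)
t=49: (idle)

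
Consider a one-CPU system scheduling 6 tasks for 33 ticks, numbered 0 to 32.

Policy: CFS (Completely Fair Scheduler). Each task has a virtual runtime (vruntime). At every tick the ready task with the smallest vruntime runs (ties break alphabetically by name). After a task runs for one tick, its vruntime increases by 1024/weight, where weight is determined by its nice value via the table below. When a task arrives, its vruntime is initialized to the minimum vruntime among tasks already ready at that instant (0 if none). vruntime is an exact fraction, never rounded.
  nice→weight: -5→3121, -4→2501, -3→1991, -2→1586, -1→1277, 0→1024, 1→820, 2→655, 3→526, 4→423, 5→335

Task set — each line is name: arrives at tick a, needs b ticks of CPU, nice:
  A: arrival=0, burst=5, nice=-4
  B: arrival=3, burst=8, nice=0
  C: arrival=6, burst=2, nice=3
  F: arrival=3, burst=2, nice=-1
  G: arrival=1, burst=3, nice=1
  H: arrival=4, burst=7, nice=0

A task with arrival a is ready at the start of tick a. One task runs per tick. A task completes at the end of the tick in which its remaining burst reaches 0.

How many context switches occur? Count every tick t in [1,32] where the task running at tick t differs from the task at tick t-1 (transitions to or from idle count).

context switches = 26

t=0: vr[A=0] → run A
t=1: vr[A=1024/2501 G=1024/2501] → run A
t=2: vr[A=2048/2501 G=1024/2501] → run G
t=3: vr[A=2048/2501 B=2048/2501 F=2048/2501 G=20736/12505] → run A
t=4: vr[A=3072/2501 B=2048/2501 F=2048/2501 G=20736/12505 H=2048/2501] → run B
t=5: vr[A=3072/2501 B=4549/2501 F=2048/2501 G=20736/12505 H=2048/2501] → run F
t=6: vr[A=3072/2501 B=4549/2501 C=2048/2501 F=5176320/3193777 G=20736/12505 H=2048/2501] → run C
t=7: vr[A=3072/2501 B=4549/2501 C=1819136/657763 F=5176320/3193777 G=20736/12505 H=2048/2501] → run H
t=8: vr[A=3072/2501 B=4549/2501 C=1819136/657763 F=5176320/3193777 G=20736/12505 H=4549/2501] → run A
t=9: vr[A=4096/2501 B=4549/2501 C=1819136/657763 F=5176320/3193777 G=20736/12505 H=4549/2501] → run F
t=10: vr[A=4096/2501 B=4549/2501 C=1819136/657763 G=20736/12505 H=4549/2501] → run A
t=11: vr[B=4549/2501 C=1819136/657763 G=20736/12505 H=4549/2501] → run G
t=12: vr[B=4549/2501 C=1819136/657763 G=36352/12505 H=4549/2501] → run B
t=13: vr[B=7050/2501 C=1819136/657763 G=36352/12505 H=4549/2501] → run H
t=14: vr[B=7050/2501 C=1819136/657763 G=36352/12505 H=7050/2501] → run C
t=15: vr[B=7050/2501 G=36352/12505 H=7050/2501] → run B
t=16: vr[B=9551/2501 G=36352/12505 H=7050/2501] → run H
t=17: vr[B=9551/2501 G=36352/12505 H=9551/2501] → run G
t=18: vr[B=9551/2501 H=9551/2501] → run B
t=19: vr[B=12052/2501 H=9551/2501] → run H
t=20: vr[B=12052/2501 H=12052/2501] → run B
t=21: vr[B=14553/2501 H=12052/2501] → run H
t=22: vr[B=14553/2501 H=14553/2501] → run B
t=23: vr[B=17054/2501 H=14553/2501] → run H
t=24: vr[B=17054/2501 H=17054/2501] → run B
t=25: vr[B=19555/2501 H=17054/2501] → run H
t=26: vr[B=19555/2501] → run B
t=27: (idle)
t=28: (idle)
t=29: (idle)
t=30: (idle)
t=31: (idle)
t=32: (idle)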